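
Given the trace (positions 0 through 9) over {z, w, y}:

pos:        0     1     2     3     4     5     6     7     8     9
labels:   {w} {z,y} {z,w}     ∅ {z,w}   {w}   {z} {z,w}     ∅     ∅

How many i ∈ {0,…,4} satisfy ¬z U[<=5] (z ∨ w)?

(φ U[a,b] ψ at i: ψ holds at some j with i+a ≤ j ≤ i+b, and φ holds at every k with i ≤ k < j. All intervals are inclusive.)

Evaluate at each i in [0,4]:
  i=0: ✓ (rhs at j=0)
  i=1: ✓ (rhs at j=1)
  i=2: ✓ (rhs at j=2)
  i=3: ✓ (rhs at j=4; lhs holds on [3,3])
  i=4: ✓ (rhs at j=4)
Positions where it holds: {0, 1, 2, 3, 4} → 5.

5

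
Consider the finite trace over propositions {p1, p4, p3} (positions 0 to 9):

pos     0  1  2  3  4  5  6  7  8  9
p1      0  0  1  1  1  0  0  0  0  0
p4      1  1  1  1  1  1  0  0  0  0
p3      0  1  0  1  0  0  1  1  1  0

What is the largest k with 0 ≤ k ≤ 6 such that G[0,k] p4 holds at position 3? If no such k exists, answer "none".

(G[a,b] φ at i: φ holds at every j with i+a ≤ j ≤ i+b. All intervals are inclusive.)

p4 must hold from j=3 onward; find where it first fails.
  j=3: holds
  j=4: holds
  j=5: holds
  j=6: fails
Holds on [3,5], so largest k = 2.

2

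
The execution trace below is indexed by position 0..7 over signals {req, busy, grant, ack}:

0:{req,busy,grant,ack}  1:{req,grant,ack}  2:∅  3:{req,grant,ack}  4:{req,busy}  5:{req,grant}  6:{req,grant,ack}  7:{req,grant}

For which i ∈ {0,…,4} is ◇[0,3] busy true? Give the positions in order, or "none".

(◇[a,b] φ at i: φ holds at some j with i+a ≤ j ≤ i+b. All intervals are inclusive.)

Evaluate at each i in [0,4]:
  i=0: ✓ (witness j=0)
  i=1: ✓ (witness j=4)
  i=2: ✓ (witness j=4)
  i=3: ✓ (witness j=4)
  i=4: ✓ (witness j=4)

0, 1, 2, 3, 4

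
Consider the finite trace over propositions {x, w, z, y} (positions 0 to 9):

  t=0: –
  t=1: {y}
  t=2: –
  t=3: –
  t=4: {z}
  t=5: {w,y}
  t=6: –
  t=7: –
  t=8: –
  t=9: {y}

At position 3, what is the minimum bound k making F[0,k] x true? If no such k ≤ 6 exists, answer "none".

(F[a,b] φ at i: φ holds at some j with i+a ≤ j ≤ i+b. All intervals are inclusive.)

none

Scan j = 3,4,… for x:
  j=3: fails
  j=4: fails
  j=5: fails
  j=6: fails
  j=7: fails
  j=8: fails
  j=9: fails
No j in [3,9] satisfies it → none.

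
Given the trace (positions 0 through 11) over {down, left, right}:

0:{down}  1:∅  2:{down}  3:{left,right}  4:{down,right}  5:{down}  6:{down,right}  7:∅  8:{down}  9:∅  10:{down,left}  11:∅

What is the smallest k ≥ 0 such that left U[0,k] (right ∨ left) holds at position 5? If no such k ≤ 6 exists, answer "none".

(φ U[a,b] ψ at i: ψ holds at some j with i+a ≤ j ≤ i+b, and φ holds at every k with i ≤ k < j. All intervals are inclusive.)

none

Need earliest j ≥ 5 with (right ∨ left), and left at every k in [5,j-1].
  j=5: rhs fails.
  j=6: rhs holds but lhs fails at k=5.
  j=7: rhs fails.
  j=8: rhs fails.
  j=9: rhs fails.
  j=10: rhs holds but lhs fails at k=5.
  j=11: rhs fails.
No witness within the range → none.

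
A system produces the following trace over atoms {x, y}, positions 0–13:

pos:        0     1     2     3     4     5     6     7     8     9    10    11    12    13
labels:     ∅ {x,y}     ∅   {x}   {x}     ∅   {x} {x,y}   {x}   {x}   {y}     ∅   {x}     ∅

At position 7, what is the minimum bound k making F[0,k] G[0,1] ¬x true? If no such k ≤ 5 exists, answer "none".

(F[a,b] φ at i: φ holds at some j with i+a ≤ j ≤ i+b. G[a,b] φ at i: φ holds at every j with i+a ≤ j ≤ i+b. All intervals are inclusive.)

3

Scan j = 7,8,… for G[0,1] ¬x:
  j=7: fails
  j=8: fails
  j=9: fails
  j=10: holds
First hit at j=10, so smallest k = 10-7 = 3.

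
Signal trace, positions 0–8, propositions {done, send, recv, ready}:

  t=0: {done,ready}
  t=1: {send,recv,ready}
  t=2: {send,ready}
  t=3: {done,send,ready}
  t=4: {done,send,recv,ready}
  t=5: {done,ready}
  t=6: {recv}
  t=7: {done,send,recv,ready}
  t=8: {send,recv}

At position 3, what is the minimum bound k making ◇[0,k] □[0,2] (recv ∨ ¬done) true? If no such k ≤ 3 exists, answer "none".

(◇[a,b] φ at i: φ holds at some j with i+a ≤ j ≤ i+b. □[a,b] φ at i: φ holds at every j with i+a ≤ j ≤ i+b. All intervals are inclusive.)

3

Scan j = 3,4,… for □[0,2] (recv ∨ ¬done):
  j=3: fails
  j=4: fails
  j=5: fails
  j=6: holds
First hit at j=6, so smallest k = 6-3 = 3.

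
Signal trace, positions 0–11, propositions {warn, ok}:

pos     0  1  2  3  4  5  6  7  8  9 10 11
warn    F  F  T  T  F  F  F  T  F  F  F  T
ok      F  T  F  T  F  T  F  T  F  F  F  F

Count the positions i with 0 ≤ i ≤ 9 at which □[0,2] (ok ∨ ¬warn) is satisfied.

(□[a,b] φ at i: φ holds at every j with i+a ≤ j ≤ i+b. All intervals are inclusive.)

6

Evaluate at each i in [0,9]:
  i=0: ✗ (fails at j=2)
  i=1: ✗ (fails at j=2)
  i=2: ✗ (fails at j=2)
  i=3: ✓ (all of [3,5])
  i=4: ✓ (all of [4,6])
  i=5: ✓ (all of [5,7])
  i=6: ✓ (all of [6,8])
  i=7: ✓ (all of [7,9])
  i=8: ✓ (all of [8,10])
  i=9: ✗ (fails at j=11)
Positions where it holds: {3, 4, 5, 6, 7, 8} → 6.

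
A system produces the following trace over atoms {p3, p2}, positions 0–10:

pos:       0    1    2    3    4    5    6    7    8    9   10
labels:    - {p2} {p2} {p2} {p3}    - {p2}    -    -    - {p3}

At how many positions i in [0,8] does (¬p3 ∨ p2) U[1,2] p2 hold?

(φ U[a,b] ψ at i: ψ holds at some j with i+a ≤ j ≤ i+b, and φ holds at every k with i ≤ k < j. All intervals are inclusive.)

4

Evaluate at each i in [0,8]:
  i=0: ✓ (rhs at j=1; lhs holds on [0,0])
  i=1: ✓ (rhs at j=2; lhs holds on [1,1])
  i=2: ✓ (rhs at j=3; lhs holds on [2,2])
  i=3: ✗ (no rhs in [4,5])
  i=4: ✗ (lhs fails at k=4 before rhs at j=6)
  i=5: ✓ (rhs at j=6; lhs holds on [5,5])
  i=6: ✗ (no rhs in [7,8])
  i=7: ✗ (no rhs in [8,9])
  i=8: ✗ (no rhs in [9,10])
Positions where it holds: {0, 1, 2, 5} → 4.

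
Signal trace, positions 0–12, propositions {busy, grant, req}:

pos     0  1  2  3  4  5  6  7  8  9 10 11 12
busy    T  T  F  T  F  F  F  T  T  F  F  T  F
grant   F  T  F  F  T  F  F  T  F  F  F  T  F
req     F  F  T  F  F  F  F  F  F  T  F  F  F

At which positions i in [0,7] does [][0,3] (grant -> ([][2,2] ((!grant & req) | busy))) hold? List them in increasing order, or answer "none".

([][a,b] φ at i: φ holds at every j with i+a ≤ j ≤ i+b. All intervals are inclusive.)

Evaluate at each i in [0,7]:
  i=0: ✓ (all of [0,3])
  i=1: ✗ (fails at j=4)
  i=2: ✗ (fails at j=4)
  i=3: ✗ (fails at j=4)
  i=4: ✗ (fails at j=4)
  i=5: ✓ (all of [5,8])
  i=6: ✓ (all of [6,9])
  i=7: ✓ (all of [7,10])

0, 5, 6, 7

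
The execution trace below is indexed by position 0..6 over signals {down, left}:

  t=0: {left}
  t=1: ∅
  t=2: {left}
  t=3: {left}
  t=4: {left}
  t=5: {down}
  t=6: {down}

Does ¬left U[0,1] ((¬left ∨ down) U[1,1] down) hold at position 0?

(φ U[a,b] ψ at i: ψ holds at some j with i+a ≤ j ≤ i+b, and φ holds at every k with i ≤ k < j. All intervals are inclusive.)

Need some j in [0,1] with ((¬left ∨ down) U[1,1] down), and ¬left at every k in [0,j-1].
  j=0: ((¬left ∨ down) U[1,1] down) — fails.
  j=1: ((¬left ∨ down) U[1,1] down) — fails.
No j in the window works → until fails.

No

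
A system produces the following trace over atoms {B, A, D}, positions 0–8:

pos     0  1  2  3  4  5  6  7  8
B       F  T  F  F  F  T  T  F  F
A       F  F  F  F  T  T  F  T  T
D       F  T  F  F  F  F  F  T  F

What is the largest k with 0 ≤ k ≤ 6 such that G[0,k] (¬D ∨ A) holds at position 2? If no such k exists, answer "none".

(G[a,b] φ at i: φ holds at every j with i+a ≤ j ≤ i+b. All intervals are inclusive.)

6

(¬D ∨ A) must hold from j=2 onward; find where it first fails.
  j=2: holds
  j=3: holds
  j=4: holds
  j=5: holds
  j=6: holds
  j=7: holds
  j=8: holds
Holds through j=8; largest k = 6.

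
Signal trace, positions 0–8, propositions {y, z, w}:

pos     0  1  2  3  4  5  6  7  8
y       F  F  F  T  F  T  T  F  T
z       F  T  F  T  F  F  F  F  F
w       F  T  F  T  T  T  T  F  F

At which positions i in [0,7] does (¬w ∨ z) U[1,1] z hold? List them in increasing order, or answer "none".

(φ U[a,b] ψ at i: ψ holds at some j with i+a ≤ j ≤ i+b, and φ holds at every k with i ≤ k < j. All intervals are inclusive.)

0, 2

Evaluate at each i in [0,7]:
  i=0: ✓ (rhs at j=1; lhs holds on [0,0])
  i=1: ✗ (no rhs in [2,2])
  i=2: ✓ (rhs at j=3; lhs holds on [2,2])
  i=3: ✗ (no rhs in [4,4])
  i=4: ✗ (no rhs in [5,5])
  i=5: ✗ (no rhs in [6,6])
  i=6: ✗ (no rhs in [7,7])
  i=7: ✗ (no rhs in [8,8])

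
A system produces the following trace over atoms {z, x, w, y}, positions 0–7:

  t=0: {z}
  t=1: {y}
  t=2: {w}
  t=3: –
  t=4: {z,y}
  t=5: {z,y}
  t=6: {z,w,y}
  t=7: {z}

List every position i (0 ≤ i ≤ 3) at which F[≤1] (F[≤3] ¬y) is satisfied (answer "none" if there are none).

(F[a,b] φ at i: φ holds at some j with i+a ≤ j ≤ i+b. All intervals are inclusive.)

Evaluate at each i in [0,3]:
  i=0: ✓ (witness j=0)
  i=1: ✓ (witness j=1)
  i=2: ✓ (witness j=2)
  i=3: ✓ (witness j=3)

0, 1, 2, 3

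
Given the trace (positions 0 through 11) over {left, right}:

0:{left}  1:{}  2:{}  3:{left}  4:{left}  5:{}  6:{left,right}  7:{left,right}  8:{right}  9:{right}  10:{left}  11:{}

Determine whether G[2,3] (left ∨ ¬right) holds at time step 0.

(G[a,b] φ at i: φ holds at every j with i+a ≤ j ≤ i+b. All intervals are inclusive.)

Yes

Check (left ∨ ¬right) at every j in [2,3]:
  j=2: true
  j=3: true
All positions satisfy it → formula holds.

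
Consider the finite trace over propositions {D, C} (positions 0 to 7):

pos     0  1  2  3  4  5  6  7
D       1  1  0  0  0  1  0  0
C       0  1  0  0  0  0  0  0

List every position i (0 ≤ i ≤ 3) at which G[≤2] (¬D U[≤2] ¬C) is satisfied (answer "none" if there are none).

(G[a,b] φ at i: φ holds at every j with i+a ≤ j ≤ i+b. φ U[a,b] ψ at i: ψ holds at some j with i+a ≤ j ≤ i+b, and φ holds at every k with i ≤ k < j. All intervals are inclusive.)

Evaluate at each i in [0,3]:
  i=0: ✗ (fails at j=1)
  i=1: ✗ (fails at j=1)
  i=2: ✓ (all of [2,4])
  i=3: ✓ (all of [3,5])

2, 3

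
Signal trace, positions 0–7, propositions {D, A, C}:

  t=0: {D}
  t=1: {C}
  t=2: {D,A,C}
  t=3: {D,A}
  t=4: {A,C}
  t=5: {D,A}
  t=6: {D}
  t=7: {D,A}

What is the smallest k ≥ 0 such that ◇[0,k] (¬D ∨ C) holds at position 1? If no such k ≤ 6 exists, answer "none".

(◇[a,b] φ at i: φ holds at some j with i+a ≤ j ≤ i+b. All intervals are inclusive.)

0

Scan j = 1,2,… for (¬D ∨ C):
  j=1: holds
First hit at j=1, so smallest k = 1-1 = 0.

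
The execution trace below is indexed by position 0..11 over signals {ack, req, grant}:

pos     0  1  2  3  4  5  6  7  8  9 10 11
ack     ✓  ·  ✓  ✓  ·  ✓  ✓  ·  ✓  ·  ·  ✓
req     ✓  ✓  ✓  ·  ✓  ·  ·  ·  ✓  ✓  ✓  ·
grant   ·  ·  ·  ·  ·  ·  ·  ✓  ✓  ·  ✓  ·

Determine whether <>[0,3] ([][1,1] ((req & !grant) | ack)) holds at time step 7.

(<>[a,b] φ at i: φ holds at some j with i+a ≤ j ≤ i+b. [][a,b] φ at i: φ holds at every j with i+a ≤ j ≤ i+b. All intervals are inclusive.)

Check [][1,1] ((req & !grant) | ack) at each j in [7,10]:
  j=7: holds on [8,8]
  j=8: holds on [9,9]
  j=9: fails at 10
  j=10: holds on [11,11]
Found at j=7 → formula holds.

Holds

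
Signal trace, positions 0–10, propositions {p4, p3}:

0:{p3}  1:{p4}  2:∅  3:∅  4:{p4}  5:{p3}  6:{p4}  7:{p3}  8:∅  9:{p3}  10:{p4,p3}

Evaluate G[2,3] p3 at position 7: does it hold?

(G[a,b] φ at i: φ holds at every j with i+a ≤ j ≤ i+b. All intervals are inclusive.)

Check p3 at every j in [9,10]:
  j=9: true
  j=10: true
All positions satisfy it → formula holds.

Holds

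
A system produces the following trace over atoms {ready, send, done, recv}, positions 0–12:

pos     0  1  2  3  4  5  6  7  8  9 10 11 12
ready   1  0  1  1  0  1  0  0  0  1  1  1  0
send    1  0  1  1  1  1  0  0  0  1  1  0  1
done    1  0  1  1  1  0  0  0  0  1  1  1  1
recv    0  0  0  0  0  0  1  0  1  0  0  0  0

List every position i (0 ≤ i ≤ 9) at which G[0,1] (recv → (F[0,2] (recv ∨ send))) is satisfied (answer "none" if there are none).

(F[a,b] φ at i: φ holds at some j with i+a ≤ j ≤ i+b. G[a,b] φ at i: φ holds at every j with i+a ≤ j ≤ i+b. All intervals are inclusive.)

0, 1, 2, 3, 4, 5, 6, 7, 8, 9

Evaluate at each i in [0,9]:
  i=0: ✓ (all of [0,1])
  i=1: ✓ (all of [1,2])
  i=2: ✓ (all of [2,3])
  i=3: ✓ (all of [3,4])
  i=4: ✓ (all of [4,5])
  i=5: ✓ (all of [5,6])
  i=6: ✓ (all of [6,7])
  i=7: ✓ (all of [7,8])
  i=8: ✓ (all of [8,9])
  i=9: ✓ (all of [9,10])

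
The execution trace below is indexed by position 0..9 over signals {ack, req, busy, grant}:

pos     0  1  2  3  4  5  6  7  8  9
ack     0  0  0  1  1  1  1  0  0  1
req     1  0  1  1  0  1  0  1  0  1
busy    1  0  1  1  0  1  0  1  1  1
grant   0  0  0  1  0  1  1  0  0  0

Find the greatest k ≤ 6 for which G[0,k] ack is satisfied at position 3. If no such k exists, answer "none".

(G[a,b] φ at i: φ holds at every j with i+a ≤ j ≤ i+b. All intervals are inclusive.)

3

ack must hold from j=3 onward; find where it first fails.
  j=3: holds
  j=4: holds
  j=5: holds
  j=6: holds
  j=7: fails
Holds on [3,6], so largest k = 3.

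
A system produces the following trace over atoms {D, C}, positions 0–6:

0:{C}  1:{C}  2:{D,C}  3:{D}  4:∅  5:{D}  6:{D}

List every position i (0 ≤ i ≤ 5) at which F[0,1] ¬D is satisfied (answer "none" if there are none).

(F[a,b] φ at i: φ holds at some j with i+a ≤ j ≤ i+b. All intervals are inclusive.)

0, 1, 3, 4

Evaluate at each i in [0,5]:
  i=0: ✓ (witness j=0)
  i=1: ✓ (witness j=1)
  i=2: ✗ (none in [2,3])
  i=3: ✓ (witness j=4)
  i=4: ✓ (witness j=4)
  i=5: ✗ (none in [5,6])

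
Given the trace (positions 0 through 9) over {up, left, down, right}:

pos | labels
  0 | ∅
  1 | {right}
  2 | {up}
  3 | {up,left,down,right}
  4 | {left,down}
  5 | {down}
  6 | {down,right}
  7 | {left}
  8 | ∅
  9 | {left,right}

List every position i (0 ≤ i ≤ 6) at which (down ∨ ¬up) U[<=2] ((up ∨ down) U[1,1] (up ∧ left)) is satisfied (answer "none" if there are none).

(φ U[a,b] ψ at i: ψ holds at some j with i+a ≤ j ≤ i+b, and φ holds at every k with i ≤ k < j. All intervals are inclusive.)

Evaluate at each i in [0,6]:
  i=0: ✓ (rhs at j=2; lhs holds on [0,1])
  i=1: ✓ (rhs at j=2; lhs holds on [1,1])
  i=2: ✓ (rhs at j=2)
  i=3: ✗ (no rhs in [3,5])
  i=4: ✗ (no rhs in [4,6])
  i=5: ✗ (no rhs in [5,7])
  i=6: ✗ (no rhs in [6,8])

0, 1, 2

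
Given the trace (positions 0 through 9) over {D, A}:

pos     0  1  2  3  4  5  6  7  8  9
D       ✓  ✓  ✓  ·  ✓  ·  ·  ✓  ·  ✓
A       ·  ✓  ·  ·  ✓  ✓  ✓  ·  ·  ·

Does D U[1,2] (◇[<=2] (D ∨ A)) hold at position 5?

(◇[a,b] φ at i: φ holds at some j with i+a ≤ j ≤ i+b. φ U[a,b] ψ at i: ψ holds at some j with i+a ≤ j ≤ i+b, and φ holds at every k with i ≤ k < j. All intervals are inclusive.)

No

Need some j in [6,7] with ◇[<=2] (D ∨ A), and D at every k in [5,j-1].
  j=6: ◇[<=2] (D ∨ A) holds, but D fails at k=5 → not this j.
  j=7: ◇[<=2] (D ∨ A) holds, but D fails at k=5 → not this j.
No j in the window works → until fails.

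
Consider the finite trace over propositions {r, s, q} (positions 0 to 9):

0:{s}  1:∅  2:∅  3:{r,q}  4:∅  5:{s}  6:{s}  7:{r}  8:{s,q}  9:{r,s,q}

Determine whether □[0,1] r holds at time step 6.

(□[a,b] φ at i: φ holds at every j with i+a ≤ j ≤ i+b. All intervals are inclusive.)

Check r at every j in [6,7]:
  j=6: false
  j=7: true
Fails at j=6 → formula fails.

No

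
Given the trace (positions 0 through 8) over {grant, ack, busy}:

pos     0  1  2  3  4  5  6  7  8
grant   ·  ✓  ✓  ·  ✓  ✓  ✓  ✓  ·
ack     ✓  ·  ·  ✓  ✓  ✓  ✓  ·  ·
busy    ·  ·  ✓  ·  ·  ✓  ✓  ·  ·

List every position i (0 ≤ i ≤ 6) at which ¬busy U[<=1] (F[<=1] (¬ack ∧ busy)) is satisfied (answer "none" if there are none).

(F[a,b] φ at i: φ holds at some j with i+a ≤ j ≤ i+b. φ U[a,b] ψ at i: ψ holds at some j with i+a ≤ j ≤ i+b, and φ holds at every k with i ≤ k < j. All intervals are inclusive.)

Evaluate at each i in [0,6]:
  i=0: ✓ (rhs at j=1; lhs holds on [0,0])
  i=1: ✓ (rhs at j=1)
  i=2: ✓ (rhs at j=2)
  i=3: ✗ (no rhs in [3,4])
  i=4: ✗ (no rhs in [4,5])
  i=5: ✗ (no rhs in [5,6])
  i=6: ✗ (no rhs in [6,7])

0, 1, 2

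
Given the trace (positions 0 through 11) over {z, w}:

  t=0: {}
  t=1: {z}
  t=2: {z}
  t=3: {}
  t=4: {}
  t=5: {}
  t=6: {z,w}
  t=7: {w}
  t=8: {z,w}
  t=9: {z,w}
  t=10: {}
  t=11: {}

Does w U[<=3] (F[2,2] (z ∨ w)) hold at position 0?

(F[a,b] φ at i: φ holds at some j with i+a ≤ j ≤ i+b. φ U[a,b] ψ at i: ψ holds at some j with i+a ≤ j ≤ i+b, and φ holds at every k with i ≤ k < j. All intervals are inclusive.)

Need some j in [0,3] with F[2,2] (z ∨ w), and w at every k in [0,j-1].
  j=0: F[2,2] (z ∨ w) holds; no prefix to check → satisfied.

True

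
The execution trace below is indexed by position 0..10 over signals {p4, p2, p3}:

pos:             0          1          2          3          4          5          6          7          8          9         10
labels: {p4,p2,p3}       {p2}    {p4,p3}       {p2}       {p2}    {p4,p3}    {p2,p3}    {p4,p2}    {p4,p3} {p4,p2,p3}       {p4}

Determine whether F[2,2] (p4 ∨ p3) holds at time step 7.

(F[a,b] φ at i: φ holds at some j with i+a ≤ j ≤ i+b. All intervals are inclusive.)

Check (p4 ∨ p3) at each j in [9,9]:
  j=9: true
Found at j=9 → formula holds.

Yes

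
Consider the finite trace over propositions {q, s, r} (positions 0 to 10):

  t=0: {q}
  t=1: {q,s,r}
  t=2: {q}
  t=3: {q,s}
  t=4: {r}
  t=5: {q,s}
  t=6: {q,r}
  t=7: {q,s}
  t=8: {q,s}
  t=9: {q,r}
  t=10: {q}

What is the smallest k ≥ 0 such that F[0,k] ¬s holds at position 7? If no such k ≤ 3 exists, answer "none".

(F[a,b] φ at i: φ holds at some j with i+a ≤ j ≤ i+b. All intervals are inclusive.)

2

Scan j = 7,8,… for ¬s:
  j=7: fails
  j=8: fails
  j=9: holds
First hit at j=9, so smallest k = 9-7 = 2.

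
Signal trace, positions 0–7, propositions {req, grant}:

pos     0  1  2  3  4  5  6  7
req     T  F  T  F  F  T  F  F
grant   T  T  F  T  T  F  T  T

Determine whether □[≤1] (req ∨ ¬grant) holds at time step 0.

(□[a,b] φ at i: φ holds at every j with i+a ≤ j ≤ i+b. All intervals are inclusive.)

Check (req ∨ ¬grant) at every j in [0,1]:
  j=0: true
  j=1: false
Fails at j=1 → formula fails.

False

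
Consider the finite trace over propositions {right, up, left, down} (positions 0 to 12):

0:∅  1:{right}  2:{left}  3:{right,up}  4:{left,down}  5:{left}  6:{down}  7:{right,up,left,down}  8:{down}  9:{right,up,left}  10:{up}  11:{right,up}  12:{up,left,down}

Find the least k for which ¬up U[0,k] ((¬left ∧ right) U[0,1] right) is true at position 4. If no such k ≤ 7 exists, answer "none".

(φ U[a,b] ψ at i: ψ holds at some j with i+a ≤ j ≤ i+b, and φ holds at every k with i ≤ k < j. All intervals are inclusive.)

3

Need earliest j ≥ 4 with ((¬left ∧ right) U[0,1] right), and ¬up at every k in [4,j-1].
  j=4: rhs fails.
  j=5: rhs fails.
  j=6: rhs fails.
  j=7: rhs holds; lhs holds on [4,6]. k = 3.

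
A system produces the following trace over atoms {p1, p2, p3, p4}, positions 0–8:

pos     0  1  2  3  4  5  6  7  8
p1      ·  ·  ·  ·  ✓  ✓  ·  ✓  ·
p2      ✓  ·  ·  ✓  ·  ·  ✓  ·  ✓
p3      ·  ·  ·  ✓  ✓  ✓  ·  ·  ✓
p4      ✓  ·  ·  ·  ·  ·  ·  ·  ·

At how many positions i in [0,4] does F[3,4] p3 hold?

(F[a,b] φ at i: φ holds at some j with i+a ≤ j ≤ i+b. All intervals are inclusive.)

4

Evaluate at each i in [0,4]:
  i=0: ✓ (witness j=3)
  i=1: ✓ (witness j=4)
  i=2: ✓ (witness j=5)
  i=3: ✗ (none in [6,7])
  i=4: ✓ (witness j=8)
Positions where it holds: {0, 1, 2, 4} → 4.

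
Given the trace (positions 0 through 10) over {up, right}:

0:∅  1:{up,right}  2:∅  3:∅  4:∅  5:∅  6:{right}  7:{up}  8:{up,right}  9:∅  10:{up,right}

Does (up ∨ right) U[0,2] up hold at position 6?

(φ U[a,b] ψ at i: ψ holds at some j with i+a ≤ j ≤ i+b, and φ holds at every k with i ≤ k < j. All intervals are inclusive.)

Yes

Need some j in [6,8] with up, and (up ∨ right) at every k in [6,j-1].
  j=6: up false.
  j=7: up holds; (up ∨ right) holds at every k in [6,6] → satisfied.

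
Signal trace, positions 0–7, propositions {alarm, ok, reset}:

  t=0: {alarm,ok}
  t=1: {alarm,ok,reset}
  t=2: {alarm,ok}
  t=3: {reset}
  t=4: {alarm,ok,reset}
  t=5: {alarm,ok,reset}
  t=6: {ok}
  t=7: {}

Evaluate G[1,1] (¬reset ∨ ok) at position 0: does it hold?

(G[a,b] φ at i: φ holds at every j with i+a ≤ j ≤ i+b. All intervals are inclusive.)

True

Check (¬reset ∨ ok) at every j in [1,1]:
  j=1: true
All positions satisfy it → formula holds.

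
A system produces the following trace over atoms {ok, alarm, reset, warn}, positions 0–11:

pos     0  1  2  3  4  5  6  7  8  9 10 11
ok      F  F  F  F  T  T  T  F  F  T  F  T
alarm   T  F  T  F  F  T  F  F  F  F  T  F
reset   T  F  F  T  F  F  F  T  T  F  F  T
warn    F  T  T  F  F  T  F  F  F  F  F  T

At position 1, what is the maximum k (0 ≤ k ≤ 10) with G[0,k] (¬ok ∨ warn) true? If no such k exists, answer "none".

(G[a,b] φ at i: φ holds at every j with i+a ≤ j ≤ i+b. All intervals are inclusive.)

2

(¬ok ∨ warn) must hold from j=1 onward; find where it first fails.
  j=1: holds
  j=2: holds
  j=3: holds
  j=4: fails
Holds on [1,3], so largest k = 2.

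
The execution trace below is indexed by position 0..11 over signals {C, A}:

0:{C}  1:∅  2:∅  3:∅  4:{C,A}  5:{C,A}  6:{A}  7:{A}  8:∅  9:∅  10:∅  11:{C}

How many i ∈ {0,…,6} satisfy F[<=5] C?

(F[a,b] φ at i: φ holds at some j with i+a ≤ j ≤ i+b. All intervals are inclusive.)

7

Evaluate at each i in [0,6]:
  i=0: ✓ (witness j=0)
  i=1: ✓ (witness j=4)
  i=2: ✓ (witness j=4)
  i=3: ✓ (witness j=4)
  i=4: ✓ (witness j=4)
  i=5: ✓ (witness j=5)
  i=6: ✓ (witness j=11)
Positions where it holds: {0, 1, 2, 3, 4, 5, 6} → 7.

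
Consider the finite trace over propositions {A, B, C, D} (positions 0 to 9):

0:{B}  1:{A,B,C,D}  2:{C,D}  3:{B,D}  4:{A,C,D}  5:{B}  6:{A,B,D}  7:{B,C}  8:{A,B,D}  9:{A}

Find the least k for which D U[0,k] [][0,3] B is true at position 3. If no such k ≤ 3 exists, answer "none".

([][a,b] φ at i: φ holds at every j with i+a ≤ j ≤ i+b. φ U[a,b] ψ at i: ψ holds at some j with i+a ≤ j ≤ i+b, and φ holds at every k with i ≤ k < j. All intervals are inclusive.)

2

Need earliest j ≥ 3 with [][0,3] B, and D at every k in [3,j-1].
  j=3: rhs fails.
  j=4: rhs fails.
  j=5: rhs holds; lhs holds on [3,4]. k = 2.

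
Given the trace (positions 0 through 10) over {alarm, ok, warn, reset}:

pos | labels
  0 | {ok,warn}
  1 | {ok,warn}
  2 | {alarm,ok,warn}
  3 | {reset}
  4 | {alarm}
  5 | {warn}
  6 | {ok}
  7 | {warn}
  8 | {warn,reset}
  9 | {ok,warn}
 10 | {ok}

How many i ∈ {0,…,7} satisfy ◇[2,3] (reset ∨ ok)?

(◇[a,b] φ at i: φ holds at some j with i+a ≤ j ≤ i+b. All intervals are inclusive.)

7

Evaluate at each i in [0,7]:
  i=0: ✓ (witness j=2)
  i=1: ✓ (witness j=3)
  i=2: ✗ (none in [4,5])
  i=3: ✓ (witness j=6)
  i=4: ✓ (witness j=6)
  i=5: ✓ (witness j=8)
  i=6: ✓ (witness j=8)
  i=7: ✓ (witness j=9)
Positions where it holds: {0, 1, 3, 4, 5, 6, 7} → 7.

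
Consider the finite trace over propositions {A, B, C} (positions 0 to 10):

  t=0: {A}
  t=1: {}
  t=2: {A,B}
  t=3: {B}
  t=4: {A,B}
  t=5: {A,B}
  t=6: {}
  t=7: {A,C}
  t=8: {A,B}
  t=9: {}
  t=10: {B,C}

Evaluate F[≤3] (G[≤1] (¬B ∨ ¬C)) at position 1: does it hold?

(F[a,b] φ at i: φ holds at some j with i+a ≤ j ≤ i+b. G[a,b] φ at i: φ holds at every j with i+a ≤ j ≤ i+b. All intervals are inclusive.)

Check G[≤1] (¬B ∨ ¬C) at each j in [1,4]:
  j=1: holds on [1,2]
  j=2: holds on [2,3]
  j=3: holds on [3,4]
  j=4: holds on [4,5]
Found at j=1 → formula holds.

Holds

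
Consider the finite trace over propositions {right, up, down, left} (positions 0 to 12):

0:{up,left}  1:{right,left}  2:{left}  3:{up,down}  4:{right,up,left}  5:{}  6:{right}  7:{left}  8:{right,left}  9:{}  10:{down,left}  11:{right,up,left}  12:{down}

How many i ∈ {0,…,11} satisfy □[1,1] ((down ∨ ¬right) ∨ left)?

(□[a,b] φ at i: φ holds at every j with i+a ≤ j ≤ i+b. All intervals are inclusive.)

Evaluate at each i in [0,11]:
  i=0: ✓ (all of [1,1])
  i=1: ✓ (all of [2,2])
  i=2: ✓ (all of [3,3])
  i=3: ✓ (all of [4,4])
  i=4: ✓ (all of [5,5])
  i=5: ✗ (fails at j=6)
  i=6: ✓ (all of [7,7])
  i=7: ✓ (all of [8,8])
  i=8: ✓ (all of [9,9])
  i=9: ✓ (all of [10,10])
  i=10: ✓ (all of [11,11])
  i=11: ✓ (all of [12,12])
Positions where it holds: {0, 1, 2, 3, 4, 6, 7, 8, 9, 10, 11} → 11.

11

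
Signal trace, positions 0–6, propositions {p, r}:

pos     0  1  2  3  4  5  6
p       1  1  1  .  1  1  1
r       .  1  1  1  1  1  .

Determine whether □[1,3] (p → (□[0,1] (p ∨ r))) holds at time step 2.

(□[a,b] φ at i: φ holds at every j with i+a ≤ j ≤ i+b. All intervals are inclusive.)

Yes

Check (p → (□[0,1] (p ∨ r))) at every j in [3,5]:
  j=3: antecedent false → ✓
  j=4: antecedent true; consequent holds on [4,5] → ✓
  j=5: antecedent true; consequent holds on [5,6] → ✓
All positions satisfy it → formula holds.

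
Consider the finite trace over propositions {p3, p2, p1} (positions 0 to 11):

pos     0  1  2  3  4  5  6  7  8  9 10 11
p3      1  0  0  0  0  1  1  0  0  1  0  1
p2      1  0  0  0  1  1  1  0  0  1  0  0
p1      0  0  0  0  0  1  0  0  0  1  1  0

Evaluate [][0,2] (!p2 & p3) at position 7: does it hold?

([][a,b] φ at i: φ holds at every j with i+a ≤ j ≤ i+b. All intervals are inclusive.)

Check (!p2 & p3) at every j in [7,9]:
  j=7: false
  j=8: false
  j=9: false
Fails at j=7 → formula fails.

No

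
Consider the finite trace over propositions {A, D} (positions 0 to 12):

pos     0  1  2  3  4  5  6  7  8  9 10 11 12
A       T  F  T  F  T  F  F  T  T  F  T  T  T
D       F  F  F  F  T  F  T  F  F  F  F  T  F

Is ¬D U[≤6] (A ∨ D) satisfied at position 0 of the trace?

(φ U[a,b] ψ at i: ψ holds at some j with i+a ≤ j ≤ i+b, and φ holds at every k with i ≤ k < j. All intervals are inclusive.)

Need some j in [0,6] with (A ∨ D), and ¬D at every k in [0,j-1].
  j=0: (A ∨ D) holds; no prefix to check → satisfied.

True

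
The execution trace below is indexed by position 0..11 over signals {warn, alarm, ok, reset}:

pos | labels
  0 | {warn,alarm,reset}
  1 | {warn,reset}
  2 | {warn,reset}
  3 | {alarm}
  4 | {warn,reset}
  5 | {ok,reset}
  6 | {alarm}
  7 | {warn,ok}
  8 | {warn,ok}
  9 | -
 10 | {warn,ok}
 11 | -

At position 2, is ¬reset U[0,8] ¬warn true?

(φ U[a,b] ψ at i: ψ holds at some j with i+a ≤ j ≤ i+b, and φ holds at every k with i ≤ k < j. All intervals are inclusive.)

Need some j in [2,10] with ¬warn, and ¬reset at every k in [2,j-1].
  j=2: ¬warn false.
  j=3: ¬warn holds, but ¬reset fails at k=2 → not this j.
  j=4: ¬warn false.
  j=5: ¬warn holds, but ¬reset fails at k=2 → not this j.
  j=6: ¬warn holds, but ¬reset fails at k=2 → not this j.
  j=7: ¬warn false.
  j=8: ¬warn false.
  j=9: ¬warn holds, but ¬reset fails at k=2 → not this j.
  j=10: ¬warn false.
No j in the window works → until fails.

Does not hold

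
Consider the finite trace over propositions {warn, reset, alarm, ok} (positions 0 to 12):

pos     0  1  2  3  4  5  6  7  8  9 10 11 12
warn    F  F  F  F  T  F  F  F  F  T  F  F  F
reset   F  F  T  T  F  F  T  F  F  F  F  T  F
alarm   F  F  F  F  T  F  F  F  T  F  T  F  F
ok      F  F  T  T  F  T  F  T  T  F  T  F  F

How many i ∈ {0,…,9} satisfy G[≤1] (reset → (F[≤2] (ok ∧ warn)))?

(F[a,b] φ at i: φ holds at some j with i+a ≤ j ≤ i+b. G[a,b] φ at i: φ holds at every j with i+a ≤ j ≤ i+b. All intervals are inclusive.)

Evaluate at each i in [0,9]:
  i=0: ✓ (all of [0,1])
  i=1: ✗ (fails at j=2)
  i=2: ✗ (fails at j=2)
  i=3: ✗ (fails at j=3)
  i=4: ✓ (all of [4,5])
  i=5: ✗ (fails at j=6)
  i=6: ✗ (fails at j=6)
  i=7: ✓ (all of [7,8])
  i=8: ✓ (all of [8,9])
  i=9: ✓ (all of [9,10])
Positions where it holds: {0, 4, 7, 8, 9} → 5.

5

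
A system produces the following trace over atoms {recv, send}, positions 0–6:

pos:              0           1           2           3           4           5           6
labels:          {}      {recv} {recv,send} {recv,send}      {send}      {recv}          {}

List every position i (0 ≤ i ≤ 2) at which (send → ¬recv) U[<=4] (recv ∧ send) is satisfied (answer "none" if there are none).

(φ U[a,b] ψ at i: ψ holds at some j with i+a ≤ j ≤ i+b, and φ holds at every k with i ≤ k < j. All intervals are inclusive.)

0, 1, 2

Evaluate at each i in [0,2]:
  i=0: ✓ (rhs at j=2; lhs holds on [0,1])
  i=1: ✓ (rhs at j=2; lhs holds on [1,1])
  i=2: ✓ (rhs at j=2)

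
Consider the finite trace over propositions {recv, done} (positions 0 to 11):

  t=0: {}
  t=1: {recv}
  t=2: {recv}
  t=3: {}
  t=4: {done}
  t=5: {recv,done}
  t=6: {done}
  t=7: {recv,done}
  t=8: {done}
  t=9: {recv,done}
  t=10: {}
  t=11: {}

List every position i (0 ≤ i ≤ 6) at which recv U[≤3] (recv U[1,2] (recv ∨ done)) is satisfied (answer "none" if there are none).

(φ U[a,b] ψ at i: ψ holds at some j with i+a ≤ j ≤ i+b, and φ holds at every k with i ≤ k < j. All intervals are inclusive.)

Evaluate at each i in [0,6]:
  i=0: ✗ (lhs fails at k=0 before rhs at j=1)
  i=1: ✓ (rhs at j=1)
  i=2: ✗ (lhs fails at k=3 before rhs at j=5)
  i=3: ✗ (lhs fails at k=3 before rhs at j=5)
  i=4: ✗ (lhs fails at k=4 before rhs at j=5)
  i=5: ✓ (rhs at j=5)
  i=6: ✗ (lhs fails at k=6 before rhs at j=7)

1, 5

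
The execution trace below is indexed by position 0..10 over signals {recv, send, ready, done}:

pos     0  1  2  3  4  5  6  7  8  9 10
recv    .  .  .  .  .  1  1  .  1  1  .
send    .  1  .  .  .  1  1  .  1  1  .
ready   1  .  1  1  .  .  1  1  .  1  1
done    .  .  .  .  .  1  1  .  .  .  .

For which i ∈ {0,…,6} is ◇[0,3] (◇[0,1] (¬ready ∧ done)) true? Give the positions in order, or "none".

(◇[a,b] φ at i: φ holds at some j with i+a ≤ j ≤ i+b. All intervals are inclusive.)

Evaluate at each i in [0,6]:
  i=0: ✗ (none in [0,3])
  i=1: ✓ (witness j=4)
  i=2: ✓ (witness j=4)
  i=3: ✓ (witness j=4)
  i=4: ✓ (witness j=4)
  i=5: ✓ (witness j=5)
  i=6: ✗ (none in [6,9])

1, 2, 3, 4, 5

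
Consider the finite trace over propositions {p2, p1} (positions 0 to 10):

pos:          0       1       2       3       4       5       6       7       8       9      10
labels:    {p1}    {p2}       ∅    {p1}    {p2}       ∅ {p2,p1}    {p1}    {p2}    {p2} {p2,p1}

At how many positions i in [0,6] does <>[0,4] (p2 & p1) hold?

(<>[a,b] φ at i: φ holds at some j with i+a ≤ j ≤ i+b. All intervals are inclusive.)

5

Evaluate at each i in [0,6]:
  i=0: ✗ (none in [0,4])
  i=1: ✗ (none in [1,5])
  i=2: ✓ (witness j=6)
  i=3: ✓ (witness j=6)
  i=4: ✓ (witness j=6)
  i=5: ✓ (witness j=6)
  i=6: ✓ (witness j=6)
Positions where it holds: {2, 3, 4, 5, 6} → 5.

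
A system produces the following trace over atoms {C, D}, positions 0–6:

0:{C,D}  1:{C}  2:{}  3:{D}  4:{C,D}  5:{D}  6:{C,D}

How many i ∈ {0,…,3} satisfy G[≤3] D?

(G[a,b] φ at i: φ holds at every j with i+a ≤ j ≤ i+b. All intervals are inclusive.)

1

Evaluate at each i in [0,3]:
  i=0: ✗ (fails at j=1)
  i=1: ✗ (fails at j=1)
  i=2: ✗ (fails at j=2)
  i=3: ✓ (all of [3,6])
Positions where it holds: {3} → 1.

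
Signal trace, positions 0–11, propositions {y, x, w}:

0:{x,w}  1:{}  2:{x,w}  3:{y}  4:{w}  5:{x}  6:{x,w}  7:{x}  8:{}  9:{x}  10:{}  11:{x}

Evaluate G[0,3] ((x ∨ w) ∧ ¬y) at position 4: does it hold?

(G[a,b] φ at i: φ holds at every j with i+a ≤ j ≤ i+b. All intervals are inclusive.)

Check ((x ∨ w) ∧ ¬y) at every j in [4,7]:
  j=4: true
  j=5: true
  j=6: true
  j=7: true
All positions satisfy it → formula holds.

Yes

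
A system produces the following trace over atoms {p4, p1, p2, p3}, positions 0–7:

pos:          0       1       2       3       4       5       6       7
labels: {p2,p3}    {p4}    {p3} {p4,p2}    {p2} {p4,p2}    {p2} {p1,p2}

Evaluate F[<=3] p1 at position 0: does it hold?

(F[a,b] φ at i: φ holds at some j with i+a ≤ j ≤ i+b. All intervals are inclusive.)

False

Check p1 at each j in [0,3]:
  j=0: false
  j=1: false
  j=2: false
  j=3: false
No position in the window satisfies it → formula fails.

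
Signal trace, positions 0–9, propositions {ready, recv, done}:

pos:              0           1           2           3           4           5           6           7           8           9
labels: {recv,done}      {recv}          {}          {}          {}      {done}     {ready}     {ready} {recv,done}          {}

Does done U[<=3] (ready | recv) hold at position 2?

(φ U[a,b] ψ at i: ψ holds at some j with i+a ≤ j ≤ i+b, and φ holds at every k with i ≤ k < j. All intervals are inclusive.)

No

Need some j in [2,5] with (ready | recv), and done at every k in [2,j-1].
  j=2: (ready | recv) false.
  j=3: (ready | recv) false.
  j=4: (ready | recv) false.
  j=5: (ready | recv) false.
No j in the window works → until fails.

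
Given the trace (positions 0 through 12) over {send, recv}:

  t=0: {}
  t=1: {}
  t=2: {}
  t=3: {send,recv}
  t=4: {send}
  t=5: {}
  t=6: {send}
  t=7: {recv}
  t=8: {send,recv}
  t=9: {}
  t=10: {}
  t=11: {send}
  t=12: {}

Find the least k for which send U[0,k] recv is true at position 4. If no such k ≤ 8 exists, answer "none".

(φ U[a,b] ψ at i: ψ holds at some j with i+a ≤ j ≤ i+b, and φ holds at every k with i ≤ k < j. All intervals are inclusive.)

none

Need earliest j ≥ 4 with recv, and send at every k in [4,j-1].
  j=4: rhs fails.
  j=5: rhs fails.
  j=6: rhs fails.
  j=7: rhs holds but lhs fails at k=5.
  j=8: rhs holds but lhs fails at k=5.
  j=9: rhs fails.
  j=10: rhs fails.
  j=11: rhs fails.
  j=12: rhs fails.
No witness within the range → none.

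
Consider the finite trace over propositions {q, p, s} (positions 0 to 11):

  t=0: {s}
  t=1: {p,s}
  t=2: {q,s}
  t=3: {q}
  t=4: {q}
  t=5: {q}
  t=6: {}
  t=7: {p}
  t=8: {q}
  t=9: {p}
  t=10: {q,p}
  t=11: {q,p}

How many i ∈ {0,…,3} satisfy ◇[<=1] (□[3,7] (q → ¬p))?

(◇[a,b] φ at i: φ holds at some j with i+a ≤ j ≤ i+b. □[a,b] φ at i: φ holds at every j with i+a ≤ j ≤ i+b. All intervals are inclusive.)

3

Evaluate at each i in [0,3]:
  i=0: ✓ (witness j=0)
  i=1: ✓ (witness j=1)
  i=2: ✓ (witness j=2)
  i=3: ✗ (none in [3,4])
Positions where it holds: {0, 1, 2} → 3.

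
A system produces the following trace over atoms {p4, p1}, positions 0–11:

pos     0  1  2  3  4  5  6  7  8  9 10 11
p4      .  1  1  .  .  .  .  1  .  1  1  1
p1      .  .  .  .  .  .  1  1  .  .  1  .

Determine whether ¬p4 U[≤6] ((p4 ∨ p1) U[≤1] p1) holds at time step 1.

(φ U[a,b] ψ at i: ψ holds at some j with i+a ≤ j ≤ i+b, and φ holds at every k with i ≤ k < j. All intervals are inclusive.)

Need some j in [1,7] with ((p4 ∨ p1) U[≤1] p1), and ¬p4 at every k in [1,j-1].
  j=1: ((p4 ∨ p1) U[≤1] p1) — fails.
  j=2: ((p4 ∨ p1) U[≤1] p1) — fails.
  j=3: ((p4 ∨ p1) U[≤1] p1) — fails.
  j=4: ((p4 ∨ p1) U[≤1] p1) — fails.
  j=5: ((p4 ∨ p1) U[≤1] p1) — fails.
  j=6: ((p4 ∨ p1) U[≤1] p1) holds, but ¬p4 fails at k=1 → not this j.
  j=7: ((p4 ∨ p1) U[≤1] p1) holds, but ¬p4 fails at k=1 → not this j.
No j in the window works → until fails.

False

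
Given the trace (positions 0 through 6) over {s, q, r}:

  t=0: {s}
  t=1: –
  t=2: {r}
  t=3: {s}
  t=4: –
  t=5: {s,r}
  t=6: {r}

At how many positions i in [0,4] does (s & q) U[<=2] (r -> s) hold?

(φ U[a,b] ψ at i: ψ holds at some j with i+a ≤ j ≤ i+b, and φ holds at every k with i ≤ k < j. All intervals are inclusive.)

4

Evaluate at each i in [0,4]:
  i=0: ✓ (rhs at j=0)
  i=1: ✓ (rhs at j=1)
  i=2: ✗ (lhs fails at k=2 before rhs at j=3)
  i=3: ✓ (rhs at j=3)
  i=4: ✓ (rhs at j=4)
Positions where it holds: {0, 1, 3, 4} → 4.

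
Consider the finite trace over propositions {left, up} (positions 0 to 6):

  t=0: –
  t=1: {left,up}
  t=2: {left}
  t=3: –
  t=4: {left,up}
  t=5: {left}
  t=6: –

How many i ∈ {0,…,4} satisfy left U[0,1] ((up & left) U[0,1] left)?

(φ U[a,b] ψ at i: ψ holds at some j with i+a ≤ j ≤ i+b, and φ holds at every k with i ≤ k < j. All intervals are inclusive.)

3

Evaluate at each i in [0,4]:
  i=0: ✗ (lhs fails at k=0 before rhs at j=1)
  i=1: ✓ (rhs at j=1)
  i=2: ✓ (rhs at j=2)
  i=3: ✗ (lhs fails at k=3 before rhs at j=4)
  i=4: ✓ (rhs at j=4)
Positions where it holds: {1, 2, 4} → 3.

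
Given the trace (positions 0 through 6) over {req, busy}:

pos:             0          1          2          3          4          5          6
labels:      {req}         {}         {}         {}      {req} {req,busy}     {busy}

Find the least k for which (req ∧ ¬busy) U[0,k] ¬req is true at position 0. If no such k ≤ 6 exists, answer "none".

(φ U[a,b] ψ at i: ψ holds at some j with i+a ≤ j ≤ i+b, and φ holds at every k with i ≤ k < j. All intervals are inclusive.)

Need earliest j ≥ 0 with ¬req, and (req ∧ ¬busy) at every k in [0,j-1].
  j=0: rhs fails.
  j=1: rhs holds; lhs holds on [0,0]. k = 1.

1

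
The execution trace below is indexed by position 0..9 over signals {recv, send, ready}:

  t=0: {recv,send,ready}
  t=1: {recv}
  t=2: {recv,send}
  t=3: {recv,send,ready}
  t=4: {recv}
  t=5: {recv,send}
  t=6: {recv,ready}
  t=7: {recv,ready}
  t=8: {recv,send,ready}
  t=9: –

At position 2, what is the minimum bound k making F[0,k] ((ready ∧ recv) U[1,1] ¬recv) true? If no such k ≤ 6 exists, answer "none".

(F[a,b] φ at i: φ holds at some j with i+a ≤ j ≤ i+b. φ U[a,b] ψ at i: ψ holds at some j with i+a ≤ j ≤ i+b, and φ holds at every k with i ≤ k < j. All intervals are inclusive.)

6

Scan j = 2,3,… for ((ready ∧ recv) U[1,1] ¬recv):
  j=2: fails
  j=3: fails
  j=4: fails
  j=5: fails
  j=6: fails
  j=7: fails
  j=8: holds
First hit at j=8, so smallest k = 8-2 = 6.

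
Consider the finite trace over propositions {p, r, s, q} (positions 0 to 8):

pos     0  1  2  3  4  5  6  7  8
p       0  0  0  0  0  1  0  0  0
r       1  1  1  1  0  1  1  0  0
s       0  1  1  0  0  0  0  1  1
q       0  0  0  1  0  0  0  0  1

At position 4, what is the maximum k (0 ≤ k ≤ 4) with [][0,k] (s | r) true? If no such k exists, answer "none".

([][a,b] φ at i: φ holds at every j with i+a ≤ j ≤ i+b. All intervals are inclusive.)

(s | r) must hold from j=4 onward; find where it first fails.
  j=4: fails → no k works.

none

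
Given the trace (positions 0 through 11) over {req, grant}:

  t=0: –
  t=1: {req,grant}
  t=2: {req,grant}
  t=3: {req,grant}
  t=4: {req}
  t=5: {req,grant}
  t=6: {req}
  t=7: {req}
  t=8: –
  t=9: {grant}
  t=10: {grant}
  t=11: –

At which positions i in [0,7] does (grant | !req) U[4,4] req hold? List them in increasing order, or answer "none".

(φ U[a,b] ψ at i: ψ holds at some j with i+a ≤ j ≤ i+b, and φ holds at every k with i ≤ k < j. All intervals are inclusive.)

0

Evaluate at each i in [0,7]:
  i=0: ✓ (rhs at j=4; lhs holds on [0,3])
  i=1: ✗ (lhs fails at k=4 before rhs at j=5)
  i=2: ✗ (lhs fails at k=4 before rhs at j=6)
  i=3: ✗ (lhs fails at k=4 before rhs at j=7)
  i=4: ✗ (no rhs in [8,8])
  i=5: ✗ (no rhs in [9,9])
  i=6: ✗ (no rhs in [10,10])
  i=7: ✗ (no rhs in [11,11])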